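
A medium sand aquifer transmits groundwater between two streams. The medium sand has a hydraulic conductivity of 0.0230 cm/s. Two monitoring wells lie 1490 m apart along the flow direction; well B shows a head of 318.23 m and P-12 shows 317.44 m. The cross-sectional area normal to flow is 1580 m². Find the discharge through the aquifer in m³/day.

Convert K: 0.0230 cm/s × 864 = 19.87 m/day.
Hydraulic gradient i = (318.23 − 317.44) / 1490 = 0.79 / 1490 = 0.0005302.
Darcy's law: Q = K · A · i = 19.87 × 1580 × 0.0005302 = 16.65 m³/day.

16.6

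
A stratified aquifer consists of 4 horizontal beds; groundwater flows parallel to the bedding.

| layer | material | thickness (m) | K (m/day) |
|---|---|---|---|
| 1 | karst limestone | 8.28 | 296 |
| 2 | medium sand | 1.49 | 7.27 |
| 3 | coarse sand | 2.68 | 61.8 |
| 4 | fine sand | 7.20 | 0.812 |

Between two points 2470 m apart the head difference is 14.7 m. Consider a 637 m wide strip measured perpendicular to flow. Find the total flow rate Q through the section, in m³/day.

Flow is parallel to layering, so each bed carries its own Darcy discharge and the transmissivities add.
Σ(K_i·b_i) = 296×8.28 + 7.27×1.49 + 61.8×2.68 + 0.812×7.20 = 2633 m²/day.
Hydraulic gradient i = Δh / L = 14.7 / 2470 = 0.005951.
Q = Σ(K_i·b_i) · W · i = 2633 × 637 × 0.005951 = 9983 m³/day.

9980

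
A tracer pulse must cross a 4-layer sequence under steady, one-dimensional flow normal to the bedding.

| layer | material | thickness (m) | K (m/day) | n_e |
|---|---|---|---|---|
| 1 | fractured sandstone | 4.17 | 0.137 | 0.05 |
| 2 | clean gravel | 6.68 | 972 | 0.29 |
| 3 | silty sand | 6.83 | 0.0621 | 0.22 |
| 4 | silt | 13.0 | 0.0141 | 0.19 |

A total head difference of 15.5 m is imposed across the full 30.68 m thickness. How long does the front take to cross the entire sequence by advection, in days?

419

With flow normal to the layers, continuity requires the same specific discharge q through every layer.
Σ(b_i/K_i) = 4.17/0.137 + 6.68/972 + 6.83/0.0621 + 13.0/0.0141 = 1062 d.
q = Δh / Σ(b_i/K_i) = 15.5 / 1062 = 0.01459 m/day.
In each layer the seepage velocity is v_i = q/n_i, so the layer transit time is t_i = b_i·n_i / q:
  layer 1 (fractured sandstone): t_1 = 4.17 × 0.05 / 0.01459 = 14.29 d
  layer 2 (clean gravel): t_2 = 6.68 × 0.29 / 0.01459 = 132.8 d
  layer 3 (silty sand): t_3 = 6.83 × 0.22 / 0.01459 = 103.0 d
  layer 4 (silt): t_4 = 13.0 × 0.19 / 0.01459 = 169.3 d
Total t = Σ t_i = 419.4 days.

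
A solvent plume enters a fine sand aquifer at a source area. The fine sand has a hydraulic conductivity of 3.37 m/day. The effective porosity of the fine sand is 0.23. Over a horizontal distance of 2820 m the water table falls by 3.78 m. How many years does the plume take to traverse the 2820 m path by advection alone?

Hydraulic gradient i = Δh / L = 3.78 / 2820 = 0.001340.
Darcy flux q = K · i = 3.370 × 0.001340 = 0.004517 m/day.
Seepage velocity v = q / n_e = 0.004517 / 0.23 = 0.01964 m/day.
Travel time t = L / v = 2820 / 0.01964 = 1.436e+05 days = 393.1 years.

393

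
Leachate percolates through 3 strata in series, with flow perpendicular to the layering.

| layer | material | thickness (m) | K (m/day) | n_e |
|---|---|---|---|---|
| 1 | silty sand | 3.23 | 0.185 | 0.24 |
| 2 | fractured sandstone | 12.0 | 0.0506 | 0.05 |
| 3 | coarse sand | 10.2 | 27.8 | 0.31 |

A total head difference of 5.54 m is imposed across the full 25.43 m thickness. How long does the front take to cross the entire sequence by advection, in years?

With flow normal to the layers, continuity requires the same specific discharge q through every layer.
Σ(b_i/K_i) = 3.23/0.185 + 12.0/0.0506 + 10.2/27.8 = 255.0 d.
q = Δh / Σ(b_i/K_i) = 5.54 / 255.0 = 0.02173 m/day.
In each layer the seepage velocity is v_i = q/n_i, so the layer transit time is t_i = b_i·n_i / q:
  layer 1 (silty sand): t_1 = 3.23 × 0.24 / 0.02173 = 35.68 d
  layer 2 (fractured sandstone): t_2 = 12.0 × 0.05 / 0.02173 = 27.62 d
  layer 3 (coarse sand): t_3 = 10.2 × 0.31 / 0.02173 = 145.5 d
Total t = Σ t_i = 208.8 days = 0.5717 years.

0.572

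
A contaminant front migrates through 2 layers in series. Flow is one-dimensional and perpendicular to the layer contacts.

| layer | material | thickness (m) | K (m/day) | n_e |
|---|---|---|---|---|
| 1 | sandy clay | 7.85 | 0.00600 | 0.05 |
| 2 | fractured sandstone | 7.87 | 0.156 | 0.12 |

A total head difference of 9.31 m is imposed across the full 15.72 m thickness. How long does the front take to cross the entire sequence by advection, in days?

195

With flow normal to the layers, continuity requires the same specific discharge q through every layer.
Σ(b_i/K_i) = 7.85/0.00600 + 7.87/0.156 = 1359 d.
q = Δh / Σ(b_i/K_i) = 9.31 / 1359 = 0.006852 m/day.
In each layer the seepage velocity is v_i = q/n_i, so the layer transit time is t_i = b_i·n_i / q:
  layer 1 (sandy clay): t_1 = 7.85 × 0.05 / 0.006852 = 57.28 d
  layer 2 (fractured sandstone): t_2 = 7.87 × 0.12 / 0.006852 = 137.8 d
Total t = Σ t_i = 195.1 days.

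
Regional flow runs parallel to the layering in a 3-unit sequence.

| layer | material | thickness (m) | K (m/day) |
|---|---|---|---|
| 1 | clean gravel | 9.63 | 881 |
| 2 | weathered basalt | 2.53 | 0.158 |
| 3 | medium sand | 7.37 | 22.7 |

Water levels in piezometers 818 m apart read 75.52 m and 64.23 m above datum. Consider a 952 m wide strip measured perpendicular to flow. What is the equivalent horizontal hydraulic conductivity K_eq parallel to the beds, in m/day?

443

Flow is parallel to layering, so each bed carries its own Darcy discharge and the transmissivities add.
Σ(K_i·b_i) = 881×9.63 + 0.158×2.53 + 22.7×7.37 = 8652 m²/day.
Total thickness b = 19.53 m, so K_eq = Σ(K_i·b_i)/b = 443.0 m/day.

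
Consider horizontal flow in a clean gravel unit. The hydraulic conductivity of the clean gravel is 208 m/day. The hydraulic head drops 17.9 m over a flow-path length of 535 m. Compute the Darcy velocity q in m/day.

6.96

Hydraulic gradient i = Δh / L = 17.9 / 535 = 0.03346.
Specific discharge q = K · i = 208.0 × 0.03346 = 6.959 m/day.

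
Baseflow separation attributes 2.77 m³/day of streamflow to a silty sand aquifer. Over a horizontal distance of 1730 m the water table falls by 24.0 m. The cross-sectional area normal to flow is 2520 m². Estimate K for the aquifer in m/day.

Hydraulic gradient i = Δh / L = 24.0 / 1730 = 0.01387.
From Q = K·A·i, K = Q / (A·i) = 2.77 / (2520 × 0.01387) = 0.07923 m/day.

0.0792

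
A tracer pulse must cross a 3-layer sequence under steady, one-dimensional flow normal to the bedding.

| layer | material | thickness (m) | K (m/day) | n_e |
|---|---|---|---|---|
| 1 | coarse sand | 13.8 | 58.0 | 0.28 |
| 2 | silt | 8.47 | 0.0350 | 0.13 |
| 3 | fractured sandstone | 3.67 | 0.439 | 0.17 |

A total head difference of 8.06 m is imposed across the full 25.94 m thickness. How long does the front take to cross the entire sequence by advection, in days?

With flow normal to the layers, continuity requires the same specific discharge q through every layer.
Σ(b_i/K_i) = 13.8/58.0 + 8.47/0.0350 + 3.67/0.439 = 250.6 d.
q = Δh / Σ(b_i/K_i) = 8.06 / 250.6 = 0.03216 m/day.
In each layer the seepage velocity is v_i = q/n_i, so the layer transit time is t_i = b_i·n_i / q:
  layer 1 (coarse sand): t_1 = 13.8 × 0.28 / 0.03216 = 120.1 d
  layer 2 (silt): t_2 = 8.47 × 0.13 / 0.03216 = 34.23 d
  layer 3 (fractured sandstone): t_3 = 3.67 × 0.17 / 0.03216 = 19.40 d
Total t = Σ t_i = 173.8 days.

174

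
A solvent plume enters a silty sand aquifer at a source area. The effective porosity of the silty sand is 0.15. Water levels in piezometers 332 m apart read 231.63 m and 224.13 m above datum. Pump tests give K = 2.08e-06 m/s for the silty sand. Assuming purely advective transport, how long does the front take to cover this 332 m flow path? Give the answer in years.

Convert K: 2.08e-06 m/s × 86400 = 0.1797 m/day.
Hydraulic gradient i = (231.63 − 224.13) / 332 = 7.5 / 332 = 0.02259.
Darcy flux q = K · i = 0.1797 × 0.02259 = 0.004060 m/day.
Seepage velocity v = q / n_e = 0.004060 / 0.15 = 0.02707 m/day.
Travel time t = L / v = 332 / 0.02707 = 12267 days = 33.58 years.

33.6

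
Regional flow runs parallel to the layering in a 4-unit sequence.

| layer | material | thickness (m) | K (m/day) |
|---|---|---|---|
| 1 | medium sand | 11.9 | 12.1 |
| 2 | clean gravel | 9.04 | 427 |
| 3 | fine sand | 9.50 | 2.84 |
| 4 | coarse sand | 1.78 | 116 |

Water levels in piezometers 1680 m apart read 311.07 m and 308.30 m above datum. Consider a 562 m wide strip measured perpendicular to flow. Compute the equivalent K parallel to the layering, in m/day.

Flow is parallel to layering, so each bed carries its own Darcy discharge and the transmissivities add.
Σ(K_i·b_i) = 12.1×11.9 + 427×9.04 + 2.84×9.50 + 116×1.78 = 4238 m²/day.
Total thickness b = 32.22 m, so K_eq = Σ(K_i·b_i)/b = 131.5 m/day.

132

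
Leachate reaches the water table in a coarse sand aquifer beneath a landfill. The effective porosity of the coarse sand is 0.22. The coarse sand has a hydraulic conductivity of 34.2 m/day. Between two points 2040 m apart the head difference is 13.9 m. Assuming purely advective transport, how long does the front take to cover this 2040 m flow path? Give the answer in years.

5.27

Hydraulic gradient i = Δh / L = 13.9 / 2040 = 0.006814.
Darcy flux q = K · i = 34.20 × 0.006814 = 0.2330 m/day.
Seepage velocity v = q / n_e = 0.2330 / 0.22 = 1.059 m/day.
Travel time t = L / v = 2040 / 1.059 = 1926 days = 5.273 years.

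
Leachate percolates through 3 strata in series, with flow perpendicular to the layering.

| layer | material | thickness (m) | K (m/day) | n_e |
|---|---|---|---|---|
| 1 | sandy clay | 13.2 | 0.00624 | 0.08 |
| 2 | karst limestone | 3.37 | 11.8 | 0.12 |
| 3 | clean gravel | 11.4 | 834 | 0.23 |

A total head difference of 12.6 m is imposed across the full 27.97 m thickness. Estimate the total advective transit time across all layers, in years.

With flow normal to the layers, continuity requires the same specific discharge q through every layer.
Σ(b_i/K_i) = 13.2/0.00624 + 3.37/11.8 + 11.4/834 = 2116 d.
q = Δh / Σ(b_i/K_i) = 12.6 / 2116 = 0.005956 m/day.
In each layer the seepage velocity is v_i = q/n_i, so the layer transit time is t_i = b_i·n_i / q:
  layer 1 (sandy clay): t_1 = 13.2 × 0.08 / 0.005956 = 177.3 d
  layer 2 (karst limestone): t_2 = 3.37 × 0.12 / 0.005956 = 67.90 d
  layer 3 (clean gravel): t_3 = 11.4 × 0.23 / 0.005956 = 440.3 d
Total t = Σ t_i = 685.5 days = 1.877 years.

1.88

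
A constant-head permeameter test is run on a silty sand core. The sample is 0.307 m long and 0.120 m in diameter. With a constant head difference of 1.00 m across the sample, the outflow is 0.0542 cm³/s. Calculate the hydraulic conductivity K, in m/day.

0.127

Cross-sectional area A = π·(d/2)² = π × (0.120/2)² = 0.01131 m².
Convert discharge: 0.0542 cm³/s = 5.420e-08 m³/s.
Darcy's law rearranged: K = Q·L / (A·Δh) = 5.420e-08 × 0.307 / (0.01131 × 1.00) = 1.471e-06 m/s = 0.1271 m/day.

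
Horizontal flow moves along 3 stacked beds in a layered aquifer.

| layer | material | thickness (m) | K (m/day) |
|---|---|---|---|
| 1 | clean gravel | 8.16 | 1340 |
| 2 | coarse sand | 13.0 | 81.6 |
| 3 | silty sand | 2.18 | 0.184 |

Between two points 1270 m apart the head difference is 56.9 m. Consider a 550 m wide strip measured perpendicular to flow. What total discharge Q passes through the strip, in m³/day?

296000

Flow is parallel to layering, so each bed carries its own Darcy discharge and the transmissivities add.
Σ(K_i·b_i) = 1340×8.16 + 81.6×13.0 + 0.184×2.18 = 11996 m²/day.
Hydraulic gradient i = Δh / L = 56.9 / 1270 = 0.04480.
Q = Σ(K_i·b_i) · W · i = 11996 × 550 × 0.04480 = 2.956e+05 m³/day.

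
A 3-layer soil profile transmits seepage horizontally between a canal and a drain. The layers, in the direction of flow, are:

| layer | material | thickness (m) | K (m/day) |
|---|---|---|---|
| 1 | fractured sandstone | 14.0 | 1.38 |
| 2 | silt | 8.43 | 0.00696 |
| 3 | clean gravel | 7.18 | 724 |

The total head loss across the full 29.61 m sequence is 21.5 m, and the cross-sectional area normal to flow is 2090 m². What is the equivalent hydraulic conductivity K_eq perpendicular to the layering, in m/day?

0.0242

Flow is perpendicular to layering, so the layers act in series and the equivalent K is the thickness-weighted harmonic mean.
Total thickness L = 14.0 + 8.43 + 7.18 = 29.61 m.
Σ(b_i/K_i) = 14.0/1.38 + 8.43/0.00696 + 7.18/724 = 1221 d.
K_eq = L / Σ(b_i/K_i) = 29.61 / 1221 = 0.02424 m/day.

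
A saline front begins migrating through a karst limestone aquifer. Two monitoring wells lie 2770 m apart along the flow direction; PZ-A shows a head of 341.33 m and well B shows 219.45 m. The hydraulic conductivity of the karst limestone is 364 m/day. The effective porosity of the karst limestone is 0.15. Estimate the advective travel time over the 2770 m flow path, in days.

Hydraulic gradient i = (341.33 − 219.45) / 2770 = 121.88 / 2770 = 0.04400.
Darcy flux q = K · i = 364.0 × 0.04400 = 16.02 m/day.
Seepage velocity v = q / n_e = 16.02 / 0.15 = 106.8 m/day.
Travel time t = L / v = 2770 / 106.8 = 25.94 days.

25.9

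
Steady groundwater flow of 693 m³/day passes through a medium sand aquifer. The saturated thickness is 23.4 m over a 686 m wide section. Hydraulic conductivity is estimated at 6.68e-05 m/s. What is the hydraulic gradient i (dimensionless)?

Convert K: 6.68e-05 m/s × 86400 = 5.772 m/day.
Cross-sectional area A = 686 × 23.4 = 16052 m².
From Q = K·A·i, i = Q / (K·A) = 693 / (5.772 × 16052) = 0.007480.

0.00748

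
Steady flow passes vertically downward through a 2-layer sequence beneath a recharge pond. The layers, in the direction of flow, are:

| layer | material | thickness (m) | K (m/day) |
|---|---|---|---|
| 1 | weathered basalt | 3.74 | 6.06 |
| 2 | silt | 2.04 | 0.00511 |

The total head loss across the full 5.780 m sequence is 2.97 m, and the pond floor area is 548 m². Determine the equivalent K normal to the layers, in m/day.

0.0145

Flow is perpendicular to layering, so the layers act in series and the equivalent K is the thickness-weighted harmonic mean.
Total thickness L = 3.74 + 2.04 = 5.780 m.
Σ(b_i/K_i) = 3.74/6.06 + 2.04/0.00511 = 399.8 d.
K_eq = L / Σ(b_i/K_i) = 5.780 / 399.8 = 0.01446 m/day.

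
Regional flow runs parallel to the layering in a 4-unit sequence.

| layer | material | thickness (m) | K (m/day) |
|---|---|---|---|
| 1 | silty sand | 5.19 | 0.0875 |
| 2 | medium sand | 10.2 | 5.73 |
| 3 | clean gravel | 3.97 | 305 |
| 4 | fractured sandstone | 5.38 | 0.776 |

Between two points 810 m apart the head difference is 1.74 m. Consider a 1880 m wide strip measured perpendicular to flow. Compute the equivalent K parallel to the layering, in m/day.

51.5

Flow is parallel to layering, so each bed carries its own Darcy discharge and the transmissivities add.
Σ(K_i·b_i) = 0.0875×5.19 + 5.73×10.2 + 305×3.97 + 0.776×5.38 = 1274 m²/day.
Total thickness b = 24.74 m, so K_eq = Σ(K_i·b_i)/b = 51.49 m/day.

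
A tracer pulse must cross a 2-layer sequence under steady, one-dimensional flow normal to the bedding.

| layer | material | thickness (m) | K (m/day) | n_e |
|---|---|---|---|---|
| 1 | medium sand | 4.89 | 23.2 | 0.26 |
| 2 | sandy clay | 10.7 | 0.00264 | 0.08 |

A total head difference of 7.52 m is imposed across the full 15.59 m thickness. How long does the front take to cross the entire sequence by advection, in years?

With flow normal to the layers, continuity requires the same specific discharge q through every layer.
Σ(b_i/K_i) = 4.89/23.2 + 10.7/0.00264 = 4053 d.
q = Δh / Σ(b_i/K_i) = 7.52 / 4053 = 0.001855 m/day.
In each layer the seepage velocity is v_i = q/n_i, so the layer transit time is t_i = b_i·n_i / q:
  layer 1 (medium sand): t_1 = 4.89 × 0.26 / 0.001855 = 685.3 d
  layer 2 (sandy clay): t_2 = 10.7 × 0.08 / 0.001855 = 461.4 d
Total t = Σ t_i = 1147 days = 3.139 years.

3.14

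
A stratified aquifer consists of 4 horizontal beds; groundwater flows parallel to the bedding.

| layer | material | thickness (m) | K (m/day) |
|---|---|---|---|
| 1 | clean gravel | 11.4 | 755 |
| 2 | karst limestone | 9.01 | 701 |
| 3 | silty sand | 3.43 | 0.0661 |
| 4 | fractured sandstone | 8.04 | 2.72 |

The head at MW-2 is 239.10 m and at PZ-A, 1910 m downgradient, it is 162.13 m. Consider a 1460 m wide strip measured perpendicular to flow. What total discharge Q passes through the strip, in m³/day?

879000

Flow is parallel to layering, so each bed carries its own Darcy discharge and the transmissivities add.
Σ(K_i·b_i) = 755×11.4 + 701×9.01 + 0.0661×3.43 + 2.72×8.04 = 14945 m²/day.
Hydraulic gradient i = (239.10 − 162.13) / 1910 = 76.97 / 1910 = 0.04030.
Q = Σ(K_i·b_i) · W · i = 14945 × 1460 × 0.04030 = 8.793e+05 m³/day.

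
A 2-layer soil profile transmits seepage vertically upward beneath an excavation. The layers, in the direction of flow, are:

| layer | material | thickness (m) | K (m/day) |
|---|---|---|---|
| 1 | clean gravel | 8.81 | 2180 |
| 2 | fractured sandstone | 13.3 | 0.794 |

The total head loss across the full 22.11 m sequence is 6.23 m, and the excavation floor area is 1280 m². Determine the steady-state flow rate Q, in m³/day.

Flow is perpendicular to layering, so the layers act in series and the equivalent K is the thickness-weighted harmonic mean.
Total thickness L = 8.81 + 13.3 = 22.11 m.
Σ(b_i/K_i) = 8.81/2180 + 13.3/0.794 = 16.75 d.
K_eq = L / Σ(b_i/K_i) = 22.11 / 16.75 = 1.320 m/day.
Q = K_eq · A · (Δh/L) = 1.320 × 1280 × (6.23/22.11) = 476.0 m³/day.

476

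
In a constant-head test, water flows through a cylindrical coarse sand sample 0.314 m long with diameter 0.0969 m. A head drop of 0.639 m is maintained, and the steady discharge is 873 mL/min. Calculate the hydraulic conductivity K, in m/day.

83.8

Cross-sectional area A = π·(d/2)² = π × (0.0969/2)² = 0.007375 m².
Convert discharge: 873 mL/min = 1.455e-05 m³/s.
Darcy's law rearranged: K = Q·L / (A·Δh) = 1.455e-05 × 0.314 / (0.007375 × 0.639) = 0.0009695 m/s = 83.77 m/day.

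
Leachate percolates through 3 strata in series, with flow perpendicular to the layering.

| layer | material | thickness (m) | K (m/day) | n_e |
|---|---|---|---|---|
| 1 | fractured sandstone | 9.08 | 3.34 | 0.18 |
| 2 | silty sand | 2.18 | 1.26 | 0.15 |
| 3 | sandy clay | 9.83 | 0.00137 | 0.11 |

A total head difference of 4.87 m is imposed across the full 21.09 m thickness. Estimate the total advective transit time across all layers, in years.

With flow normal to the layers, continuity requires the same specific discharge q through every layer.
Σ(b_i/K_i) = 9.08/3.34 + 2.18/1.26 + 9.83/0.00137 = 7180 d.
q = Δh / Σ(b_i/K_i) = 4.87 / 7180 = 0.0006783 m/day.
In each layer the seepage velocity is v_i = q/n_i, so the layer transit time is t_i = b_i·n_i / q:
  layer 1 (fractured sandstone): t_1 = 9.08 × 0.18 / 0.0006783 = 2410 d
  layer 2 (silty sand): t_2 = 2.18 × 0.15 / 0.0006783 = 482.1 d
  layer 3 (sandy clay): t_3 = 9.83 × 0.11 / 0.0006783 = 1594 d
Total t = Σ t_i = 4486 days = 12.28 years.

12.3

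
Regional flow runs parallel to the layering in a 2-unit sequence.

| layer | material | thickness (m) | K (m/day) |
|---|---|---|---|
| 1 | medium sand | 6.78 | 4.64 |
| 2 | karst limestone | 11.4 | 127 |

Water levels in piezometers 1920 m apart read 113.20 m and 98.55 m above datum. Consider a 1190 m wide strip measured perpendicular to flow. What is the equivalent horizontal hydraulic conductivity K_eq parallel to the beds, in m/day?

Flow is parallel to layering, so each bed carries its own Darcy discharge and the transmissivities add.
Σ(K_i·b_i) = 4.64×6.78 + 127×11.4 = 1479 m²/day.
Total thickness b = 18.18 m, so K_eq = Σ(K_i·b_i)/b = 81.37 m/day.

81.4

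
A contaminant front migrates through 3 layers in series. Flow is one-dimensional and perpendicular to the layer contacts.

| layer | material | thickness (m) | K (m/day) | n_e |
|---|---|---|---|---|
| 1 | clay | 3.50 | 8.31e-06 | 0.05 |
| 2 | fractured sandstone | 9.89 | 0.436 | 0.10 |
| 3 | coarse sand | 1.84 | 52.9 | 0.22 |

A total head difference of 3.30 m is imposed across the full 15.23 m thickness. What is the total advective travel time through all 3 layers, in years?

548

With flow normal to the layers, continuity requires the same specific discharge q through every layer.
Σ(b_i/K_i) = 3.50/8.31e-06 + 9.89/0.436 + 1.84/52.9 = 4.212e+05 d.
q = Δh / Σ(b_i/K_i) = 3.30 / 4.212e+05 = 7.835e-06 m/day.
In each layer the seepage velocity is v_i = q/n_i, so the layer transit time is t_i = b_i·n_i / q:
  layer 1 (clay): t_1 = 3.50 × 0.05 / 7.835e-06 = 22336 d
  layer 2 (fractured sandstone): t_2 = 9.89 × 0.10 / 7.835e-06 = 1.262e+05 d
  layer 3 (coarse sand): t_3 = 1.84 × 0.22 / 7.835e-06 = 51667 d
Total t = Σ t_i = 2.002e+05 days = 548.2 years.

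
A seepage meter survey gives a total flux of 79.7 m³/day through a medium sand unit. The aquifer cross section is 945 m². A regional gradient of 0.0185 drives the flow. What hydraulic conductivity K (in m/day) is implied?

Hydraulic gradient i = 0.0185.
From Q = K·A·i, K = Q / (A·i) = 79.7 / (945.0 × 0.01850) = 4.559 m/day.

4.56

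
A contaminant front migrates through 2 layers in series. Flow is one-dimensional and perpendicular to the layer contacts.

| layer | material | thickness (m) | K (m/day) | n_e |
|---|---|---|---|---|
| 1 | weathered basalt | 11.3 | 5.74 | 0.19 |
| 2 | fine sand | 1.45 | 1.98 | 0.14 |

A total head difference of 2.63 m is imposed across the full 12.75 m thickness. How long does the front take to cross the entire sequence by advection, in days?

2.41

With flow normal to the layers, continuity requires the same specific discharge q through every layer.
Σ(b_i/K_i) = 11.3/5.74 + 1.45/1.98 = 2.701 d.
q = Δh / Σ(b_i/K_i) = 2.63 / 2.701 = 0.9737 m/day.
In each layer the seepage velocity is v_i = q/n_i, so the layer transit time is t_i = b_i·n_i / q:
  layer 1 (weathered basalt): t_1 = 11.3 × 0.19 / 0.9737 = 2.205 d
  layer 2 (fine sand): t_2 = 1.45 × 0.14 / 0.9737 = 0.2085 d
Total t = Σ t_i = 2.413 days.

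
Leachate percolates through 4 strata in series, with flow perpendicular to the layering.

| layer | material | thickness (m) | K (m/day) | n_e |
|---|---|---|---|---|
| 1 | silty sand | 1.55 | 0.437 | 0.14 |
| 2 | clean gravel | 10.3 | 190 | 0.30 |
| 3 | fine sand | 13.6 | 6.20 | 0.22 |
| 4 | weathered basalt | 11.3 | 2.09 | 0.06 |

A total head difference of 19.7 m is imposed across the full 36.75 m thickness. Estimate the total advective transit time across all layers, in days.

3.97

With flow normal to the layers, continuity requires the same specific discharge q through every layer.
Σ(b_i/K_i) = 1.55/0.437 + 10.3/190 + 13.6/6.20 + 11.3/2.09 = 11.20 d.
q = Δh / Σ(b_i/K_i) = 19.7 / 11.20 = 1.759 m/day.
In each layer the seepage velocity is v_i = q/n_i, so the layer transit time is t_i = b_i·n_i / q:
  layer 1 (silty sand): t_1 = 1.55 × 0.14 / 1.759 = 0.1234 d
  layer 2 (clean gravel): t_2 = 10.3 × 0.30 / 1.759 = 1.757 d
  layer 3 (fine sand): t_3 = 13.6 × 0.22 / 1.759 = 1.701 d
  layer 4 (weathered basalt): t_4 = 11.3 × 0.06 / 1.759 = 0.3855 d
Total t = Σ t_i = 3.967 days.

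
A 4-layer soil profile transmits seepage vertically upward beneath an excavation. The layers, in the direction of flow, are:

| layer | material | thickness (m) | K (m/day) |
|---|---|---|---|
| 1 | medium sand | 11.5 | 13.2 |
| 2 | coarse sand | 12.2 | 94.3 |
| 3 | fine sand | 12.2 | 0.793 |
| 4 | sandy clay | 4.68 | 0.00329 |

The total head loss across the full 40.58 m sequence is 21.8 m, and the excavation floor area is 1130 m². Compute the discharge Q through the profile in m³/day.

17.1

Flow is perpendicular to layering, so the layers act in series and the equivalent K is the thickness-weighted harmonic mean.
Total thickness L = 11.5 + 12.2 + 12.2 + 4.68 = 40.58 m.
Σ(b_i/K_i) = 11.5/13.2 + 12.2/94.3 + 12.2/0.793 + 4.68/0.00329 = 1439 d.
K_eq = L / Σ(b_i/K_i) = 40.58 / 1439 = 0.02820 m/day.
Q = K_eq · A · (Δh/L) = 0.02820 × 1130 × (21.8/40.58) = 17.12 m³/day.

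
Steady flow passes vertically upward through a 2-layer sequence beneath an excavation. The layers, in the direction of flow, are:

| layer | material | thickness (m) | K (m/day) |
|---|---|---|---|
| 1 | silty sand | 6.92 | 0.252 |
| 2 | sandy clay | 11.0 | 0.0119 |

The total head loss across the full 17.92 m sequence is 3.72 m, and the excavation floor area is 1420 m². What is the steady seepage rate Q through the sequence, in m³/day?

5.55

Flow is perpendicular to layering, so the layers act in series and the equivalent K is the thickness-weighted harmonic mean.
Total thickness L = 6.92 + 11.0 = 17.92 m.
Σ(b_i/K_i) = 6.92/0.252 + 11.0/0.0119 = 951.8 d.
K_eq = L / Σ(b_i/K_i) = 17.92 / 951.8 = 0.01883 m/day.
Q = K_eq · A · (Δh/L) = 0.01883 × 1420 × (3.72/17.92) = 5.550 m³/day.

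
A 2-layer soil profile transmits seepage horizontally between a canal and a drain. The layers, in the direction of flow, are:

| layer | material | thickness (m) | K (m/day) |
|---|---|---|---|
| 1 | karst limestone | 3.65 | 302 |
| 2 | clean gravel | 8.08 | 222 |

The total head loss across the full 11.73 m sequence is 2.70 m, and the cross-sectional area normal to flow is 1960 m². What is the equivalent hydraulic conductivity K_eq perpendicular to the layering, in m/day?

242

Flow is perpendicular to layering, so the layers act in series and the equivalent K is the thickness-weighted harmonic mean.
Total thickness L = 3.65 + 8.08 = 11.73 m.
Σ(b_i/K_i) = 3.65/302 + 8.08/222 = 0.04848 d.
K_eq = L / Σ(b_i/K_i) = 11.73 / 0.04848 = 241.9 m/day.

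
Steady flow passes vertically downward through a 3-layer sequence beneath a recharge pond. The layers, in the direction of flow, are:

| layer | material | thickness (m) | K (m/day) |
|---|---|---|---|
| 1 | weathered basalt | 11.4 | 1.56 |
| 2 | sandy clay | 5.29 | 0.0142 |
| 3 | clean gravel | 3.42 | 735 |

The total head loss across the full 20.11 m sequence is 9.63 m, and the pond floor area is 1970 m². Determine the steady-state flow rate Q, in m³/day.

Flow is perpendicular to layering, so the layers act in series and the equivalent K is the thickness-weighted harmonic mean.
Total thickness L = 11.4 + 5.29 + 3.42 = 20.11 m.
Σ(b_i/K_i) = 11.4/1.56 + 5.29/0.0142 + 3.42/735 = 379.8 d.
K_eq = L / Σ(b_i/K_i) = 20.11 / 379.8 = 0.05294 m/day.
Q = K_eq · A · (Δh/L) = 0.05294 × 1970 × (9.63/20.11) = 49.94 m³/day.

49.9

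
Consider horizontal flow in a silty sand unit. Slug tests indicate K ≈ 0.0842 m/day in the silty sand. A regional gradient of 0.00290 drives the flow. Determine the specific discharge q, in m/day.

0.000244

Hydraulic gradient i = 0.00290.
Specific discharge q = K · i = 0.08420 × 0.002900 = 0.0002442 m/day.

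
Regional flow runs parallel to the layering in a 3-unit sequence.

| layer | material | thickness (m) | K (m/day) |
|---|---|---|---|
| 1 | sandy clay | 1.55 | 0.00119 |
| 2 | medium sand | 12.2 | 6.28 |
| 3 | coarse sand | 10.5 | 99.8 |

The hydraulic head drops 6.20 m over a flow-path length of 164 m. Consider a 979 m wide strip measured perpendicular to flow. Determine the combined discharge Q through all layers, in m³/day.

41600

Flow is parallel to layering, so each bed carries its own Darcy discharge and the transmissivities add.
Σ(K_i·b_i) = 0.00119×1.55 + 6.28×12.2 + 99.8×10.5 = 1125 m²/day.
Hydraulic gradient i = Δh / L = 6.20 / 164 = 0.03780.
Q = Σ(K_i·b_i) · W · i = 1125 × 979 × 0.03780 = 41620 m³/day.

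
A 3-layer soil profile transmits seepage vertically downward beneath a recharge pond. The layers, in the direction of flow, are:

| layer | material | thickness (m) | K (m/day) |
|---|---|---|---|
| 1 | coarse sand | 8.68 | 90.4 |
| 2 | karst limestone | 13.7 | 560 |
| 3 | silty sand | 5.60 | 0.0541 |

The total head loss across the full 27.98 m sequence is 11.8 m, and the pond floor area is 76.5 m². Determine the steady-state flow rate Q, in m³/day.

Flow is perpendicular to layering, so the layers act in series and the equivalent K is the thickness-weighted harmonic mean.
Total thickness L = 8.68 + 13.7 + 5.60 = 27.98 m.
Σ(b_i/K_i) = 8.68/90.4 + 13.7/560 + 5.60/0.0541 = 103.6 d.
K_eq = L / Σ(b_i/K_i) = 27.98 / 103.6 = 0.2700 m/day.
Q = K_eq · A · (Δh/L) = 0.2700 × 76.5 × (11.8/27.98) = 8.711 m³/day.

8.71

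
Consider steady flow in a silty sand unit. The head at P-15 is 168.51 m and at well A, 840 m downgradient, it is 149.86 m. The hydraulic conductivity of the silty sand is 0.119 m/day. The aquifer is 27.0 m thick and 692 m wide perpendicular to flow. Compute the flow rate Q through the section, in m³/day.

49.4

Cross-sectional area A = 692 × 27.0 = 18684 m².
Hydraulic gradient i = (168.51 − 149.86) / 840 = 18.65 / 840 = 0.02220.
Darcy's law: Q = K · A · i = 0.1190 × 18684 × 0.02220 = 49.36 m³/day.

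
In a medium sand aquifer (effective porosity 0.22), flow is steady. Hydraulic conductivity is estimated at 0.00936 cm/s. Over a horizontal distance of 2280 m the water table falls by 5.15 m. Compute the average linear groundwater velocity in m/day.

0.0830

Convert K: 0.00936 cm/s × 864 = 8.087 m/day.
Hydraulic gradient i = Δh / L = 5.15 / 2280 = 0.002259.
Darcy flux q = K · i = 8.087 × 0.002259 = 0.01827 m/day.
Seepage velocity v = q / n_e = 0.01827 / 0.22 = 0.08303 m/day.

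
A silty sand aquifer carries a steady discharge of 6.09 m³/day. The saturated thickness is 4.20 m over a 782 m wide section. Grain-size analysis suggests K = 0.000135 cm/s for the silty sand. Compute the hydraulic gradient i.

Convert K: 0.000135 cm/s × 864 = 0.1166 m/day.
Cross-sectional area A = 782 × 4.20 = 3284 m².
From Q = K·A·i, i = Q / (K·A) = 6.09 / (0.1166 × 3284) = 0.01590.

0.0159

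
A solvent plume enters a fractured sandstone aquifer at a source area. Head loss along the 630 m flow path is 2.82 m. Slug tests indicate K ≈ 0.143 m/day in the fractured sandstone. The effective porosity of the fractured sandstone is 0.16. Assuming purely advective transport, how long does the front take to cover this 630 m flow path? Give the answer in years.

431

Hydraulic gradient i = Δh / L = 2.82 / 630 = 0.004476.
Darcy flux q = K · i = 0.1430 × 0.004476 = 0.0006401 m/day.
Seepage velocity v = q / n_e = 0.0006401 / 0.16 = 0.004001 m/day.
Travel time t = L / v = 630 / 0.004001 = 1.575e+05 days = 431.1 years.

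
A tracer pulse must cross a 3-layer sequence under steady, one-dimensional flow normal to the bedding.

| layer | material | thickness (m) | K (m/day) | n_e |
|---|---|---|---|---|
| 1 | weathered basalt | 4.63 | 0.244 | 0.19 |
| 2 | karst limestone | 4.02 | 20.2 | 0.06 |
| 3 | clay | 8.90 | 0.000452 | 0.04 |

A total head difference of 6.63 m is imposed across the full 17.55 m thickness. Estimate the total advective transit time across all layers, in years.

12.0

With flow normal to the layers, continuity requires the same specific discharge q through every layer.
Σ(b_i/K_i) = 4.63/0.244 + 4.02/20.2 + 8.90/0.000452 = 19709 d.
q = Δh / Σ(b_i/K_i) = 6.63 / 19709 = 0.0003364 m/day.
In each layer the seepage velocity is v_i = q/n_i, so the layer transit time is t_i = b_i·n_i / q:
  layer 1 (weathered basalt): t_1 = 4.63 × 0.19 / 0.0003364 = 2615 d
  layer 2 (karst limestone): t_2 = 4.02 × 0.06 / 0.0003364 = 717.0 d
  layer 3 (clay): t_3 = 8.90 × 0.04 / 0.0003364 = 1058 d
Total t = Σ t_i = 4390 days = 12.02 years.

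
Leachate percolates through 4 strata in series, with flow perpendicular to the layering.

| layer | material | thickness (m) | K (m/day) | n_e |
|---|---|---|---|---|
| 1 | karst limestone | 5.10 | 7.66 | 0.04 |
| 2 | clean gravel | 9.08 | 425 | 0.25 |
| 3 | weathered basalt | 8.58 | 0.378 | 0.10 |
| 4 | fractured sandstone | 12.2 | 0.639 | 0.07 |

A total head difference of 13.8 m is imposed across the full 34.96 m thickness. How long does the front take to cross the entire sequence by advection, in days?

With flow normal to the layers, continuity requires the same specific discharge q through every layer.
Σ(b_i/K_i) = 5.10/7.66 + 9.08/425 + 8.58/0.378 + 12.2/0.639 = 42.48 d.
q = Δh / Σ(b_i/K_i) = 13.8 / 42.48 = 0.3249 m/day.
In each layer the seepage velocity is v_i = q/n_i, so the layer transit time is t_i = b_i·n_i / q:
  layer 1 (karst limestone): t_1 = 5.10 × 0.04 / 0.3249 = 0.6279 d
  layer 2 (clean gravel): t_2 = 9.08 × 0.25 / 0.3249 = 6.987 d
  layer 3 (weathered basalt): t_3 = 8.58 × 0.10 / 0.3249 = 2.641 d
  layer 4 (fractured sandstone): t_4 = 12.2 × 0.07 / 0.3249 = 2.629 d
Total t = Σ t_i = 12.88 days.

12.9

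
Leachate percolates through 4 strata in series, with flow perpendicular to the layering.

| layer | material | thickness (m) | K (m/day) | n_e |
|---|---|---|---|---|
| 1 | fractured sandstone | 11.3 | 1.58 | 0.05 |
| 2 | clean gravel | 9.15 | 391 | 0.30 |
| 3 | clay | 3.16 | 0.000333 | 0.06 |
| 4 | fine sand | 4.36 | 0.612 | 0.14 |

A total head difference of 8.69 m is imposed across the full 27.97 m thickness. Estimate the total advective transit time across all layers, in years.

12.3

With flow normal to the layers, continuity requires the same specific discharge q through every layer.
Σ(b_i/K_i) = 11.3/1.58 + 9.15/391 + 3.16/0.000333 + 4.36/0.612 = 9504 d.
q = Δh / Σ(b_i/K_i) = 8.69 / 9504 = 0.0009144 m/day.
In each layer the seepage velocity is v_i = q/n_i, so the layer transit time is t_i = b_i·n_i / q:
  layer 1 (fractured sandstone): t_1 = 11.3 × 0.05 / 0.0009144 = 617.9 d
  layer 2 (clean gravel): t_2 = 9.15 × 0.30 / 0.0009144 = 3002 d
  layer 3 (clay): t_3 = 3.16 × 0.06 / 0.0009144 = 207.4 d
  layer 4 (fine sand): t_4 = 4.36 × 0.14 / 0.0009144 = 667.6 d
Total t = Σ t_i = 4495 days = 12.31 years.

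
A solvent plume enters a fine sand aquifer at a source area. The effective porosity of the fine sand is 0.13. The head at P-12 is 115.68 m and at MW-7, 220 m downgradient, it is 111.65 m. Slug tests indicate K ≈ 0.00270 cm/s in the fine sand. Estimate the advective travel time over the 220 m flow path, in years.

1.83

Convert K: 0.00270 cm/s × 864 = 2.333 m/day.
Hydraulic gradient i = (115.68 − 111.65) / 220 = 4.03 / 220 = 0.01832.
Darcy flux q = K · i = 2.333 × 0.01832 = 0.04273 m/day.
Seepage velocity v = q / n_e = 0.04273 / 0.13 = 0.3287 m/day.
Travel time t = L / v = 220 / 0.3287 = 669.3 days = 1.832 years.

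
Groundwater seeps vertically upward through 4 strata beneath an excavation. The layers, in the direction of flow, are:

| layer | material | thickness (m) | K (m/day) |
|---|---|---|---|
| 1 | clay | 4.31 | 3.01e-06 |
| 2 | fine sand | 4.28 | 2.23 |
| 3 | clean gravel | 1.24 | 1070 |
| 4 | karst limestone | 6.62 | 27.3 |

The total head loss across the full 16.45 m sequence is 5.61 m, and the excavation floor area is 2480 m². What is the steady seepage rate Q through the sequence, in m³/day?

Flow is perpendicular to layering, so the layers act in series and the equivalent K is the thickness-weighted harmonic mean.
Total thickness L = 4.31 + 4.28 + 1.24 + 6.62 = 16.45 m.
Σ(b_i/K_i) = 4.31/3.01e-06 + 4.28/2.23 + 1.24/1070 + 6.62/27.3 = 1.432e+06 d.
K_eq = L / Σ(b_i/K_i) = 16.45 / 1.432e+06 = 1.149e-05 m/day.
Q = K_eq · A · (Δh/L) = 1.149e-05 × 2480 × (5.61/16.45) = 0.009716 m³/day.

0.00972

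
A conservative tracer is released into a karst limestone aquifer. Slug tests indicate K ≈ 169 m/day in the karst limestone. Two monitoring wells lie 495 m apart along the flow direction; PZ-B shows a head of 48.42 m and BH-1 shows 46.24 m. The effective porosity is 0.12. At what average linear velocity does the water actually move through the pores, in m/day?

Hydraulic gradient i = (48.42 − 46.24) / 495 = 2.18 / 495 = 0.004404.
Darcy flux q = K · i = 169.0 × 0.004404 = 0.7443 m/day.
Seepage velocity v = q / n_e = 0.7443 / 0.12 = 6.202 m/day.

6.20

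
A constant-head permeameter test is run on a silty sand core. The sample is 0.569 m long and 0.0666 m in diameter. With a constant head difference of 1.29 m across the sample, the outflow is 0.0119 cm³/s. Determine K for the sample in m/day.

Cross-sectional area A = π·(d/2)² = π × (0.0666/2)² = 0.003484 m².
Convert discharge: 0.0119 cm³/s = 1.190e-08 m³/s.
Darcy's law rearranged: K = Q·L / (A·Δh) = 1.190e-08 × 0.569 / (0.003484 × 1.29) = 1.507e-06 m/s = 0.1302 m/day.

0.130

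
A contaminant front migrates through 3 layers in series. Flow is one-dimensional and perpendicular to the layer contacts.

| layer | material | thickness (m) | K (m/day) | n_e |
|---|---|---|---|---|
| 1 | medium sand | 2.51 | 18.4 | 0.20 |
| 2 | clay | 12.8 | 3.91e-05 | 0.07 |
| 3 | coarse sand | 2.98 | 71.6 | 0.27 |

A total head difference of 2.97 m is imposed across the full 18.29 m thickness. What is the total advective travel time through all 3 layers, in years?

665

With flow normal to the layers, continuity requires the same specific discharge q through every layer.
Σ(b_i/K_i) = 2.51/18.4 + 12.8/3.91e-05 + 2.98/71.6 = 3.274e+05 d.
q = Δh / Σ(b_i/K_i) = 2.97 / 3.274e+05 = 9.072e-06 m/day.
In each layer the seepage velocity is v_i = q/n_i, so the layer transit time is t_i = b_i·n_i / q:
  layer 1 (medium sand): t_1 = 2.51 × 0.20 / 9.072e-06 = 55333 d
  layer 2 (clay): t_2 = 12.8 × 0.07 / 9.072e-06 = 98761 d
  layer 3 (coarse sand): t_3 = 2.98 × 0.27 / 9.072e-06 = 88686 d
Total t = Σ t_i = 2.428e+05 days = 664.7 years.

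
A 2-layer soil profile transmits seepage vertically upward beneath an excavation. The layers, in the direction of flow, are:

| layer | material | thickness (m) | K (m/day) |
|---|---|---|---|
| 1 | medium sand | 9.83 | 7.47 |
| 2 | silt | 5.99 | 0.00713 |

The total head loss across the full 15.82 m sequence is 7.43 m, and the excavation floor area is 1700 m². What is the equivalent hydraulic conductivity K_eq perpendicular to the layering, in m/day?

Flow is perpendicular to layering, so the layers act in series and the equivalent K is the thickness-weighted harmonic mean.
Total thickness L = 9.83 + 5.99 = 15.82 m.
Σ(b_i/K_i) = 9.83/7.47 + 5.99/0.00713 = 841.4 d.
K_eq = L / Σ(b_i/K_i) = 15.82 / 841.4 = 0.01880 m/day.

0.0188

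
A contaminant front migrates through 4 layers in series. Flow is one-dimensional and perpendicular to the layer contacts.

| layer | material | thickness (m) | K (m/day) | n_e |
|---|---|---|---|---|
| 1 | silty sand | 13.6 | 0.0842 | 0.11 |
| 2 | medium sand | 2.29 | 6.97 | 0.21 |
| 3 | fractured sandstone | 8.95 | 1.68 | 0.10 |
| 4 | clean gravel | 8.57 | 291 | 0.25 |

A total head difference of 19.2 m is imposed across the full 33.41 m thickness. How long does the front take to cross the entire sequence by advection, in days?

43.7

With flow normal to the layers, continuity requires the same specific discharge q through every layer.
Σ(b_i/K_i) = 13.6/0.0842 + 2.29/6.97 + 8.95/1.68 + 8.57/291 = 167.2 d.
q = Δh / Σ(b_i/K_i) = 19.2 / 167.2 = 0.1148 m/day.
In each layer the seepage velocity is v_i = q/n_i, so the layer transit time is t_i = b_i·n_i / q:
  layer 1 (silty sand): t_1 = 13.6 × 0.11 / 0.1148 = 13.03 d
  layer 2 (medium sand): t_2 = 2.29 × 0.21 / 0.1148 = 4.188 d
  layer 3 (fractured sandstone): t_3 = 8.95 × 0.10 / 0.1148 = 7.794 d
  layer 4 (clean gravel): t_4 = 8.57 × 0.25 / 0.1148 = 18.66 d
Total t = Σ t_i = 43.67 days.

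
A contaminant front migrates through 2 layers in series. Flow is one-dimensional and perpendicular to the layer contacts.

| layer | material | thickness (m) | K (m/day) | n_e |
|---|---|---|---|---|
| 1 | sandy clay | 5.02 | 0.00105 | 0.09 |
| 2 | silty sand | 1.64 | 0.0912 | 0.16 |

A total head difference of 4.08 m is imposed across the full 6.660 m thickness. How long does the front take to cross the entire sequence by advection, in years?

With flow normal to the layers, continuity requires the same specific discharge q through every layer.
Σ(b_i/K_i) = 5.02/0.00105 + 1.64/0.0912 = 4799 d.
q = Δh / Σ(b_i/K_i) = 4.08 / 4799 = 0.0008502 m/day.
In each layer the seepage velocity is v_i = q/n_i, so the layer transit time is t_i = b_i·n_i / q:
  layer 1 (sandy clay): t_1 = 5.02 × 0.09 / 0.0008502 = 531.4 d
  layer 2 (silty sand): t_2 = 1.64 × 0.16 / 0.0008502 = 308.6 d
Total t = Σ t_i = 840.0 days = 2.300 years.

2.30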